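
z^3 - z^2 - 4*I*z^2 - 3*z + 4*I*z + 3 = (z - 1)*(z - 3*I)*(z - I)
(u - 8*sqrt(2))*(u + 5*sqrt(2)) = u^2 - 3*sqrt(2)*u - 80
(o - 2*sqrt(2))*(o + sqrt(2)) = o^2 - sqrt(2)*o - 4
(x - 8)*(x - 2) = x^2 - 10*x + 16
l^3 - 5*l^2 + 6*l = l*(l - 3)*(l - 2)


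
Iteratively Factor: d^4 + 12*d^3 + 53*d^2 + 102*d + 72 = (d + 4)*(d^3 + 8*d^2 + 21*d + 18) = (d + 3)*(d + 4)*(d^2 + 5*d + 6) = (d + 3)^2*(d + 4)*(d + 2)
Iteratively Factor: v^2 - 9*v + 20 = (v - 5)*(v - 4)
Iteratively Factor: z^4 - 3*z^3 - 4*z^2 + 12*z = (z - 3)*(z^3 - 4*z) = z*(z - 3)*(z^2 - 4) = z*(z - 3)*(z - 2)*(z + 2)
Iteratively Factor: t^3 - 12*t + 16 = (t + 4)*(t^2 - 4*t + 4) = (t - 2)*(t + 4)*(t - 2)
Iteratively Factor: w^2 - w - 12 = (w + 3)*(w - 4)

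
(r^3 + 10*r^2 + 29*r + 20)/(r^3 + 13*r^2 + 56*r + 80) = (r + 1)/(r + 4)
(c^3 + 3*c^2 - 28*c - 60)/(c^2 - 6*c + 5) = (c^2 + 8*c + 12)/(c - 1)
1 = 1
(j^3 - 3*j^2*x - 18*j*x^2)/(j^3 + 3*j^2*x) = (j - 6*x)/j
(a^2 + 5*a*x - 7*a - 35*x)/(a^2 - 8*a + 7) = (a + 5*x)/(a - 1)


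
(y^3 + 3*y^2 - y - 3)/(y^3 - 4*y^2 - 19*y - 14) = (y^2 + 2*y - 3)/(y^2 - 5*y - 14)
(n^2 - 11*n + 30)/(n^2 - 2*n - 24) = (n - 5)/(n + 4)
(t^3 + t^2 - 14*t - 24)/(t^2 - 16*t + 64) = (t^3 + t^2 - 14*t - 24)/(t^2 - 16*t + 64)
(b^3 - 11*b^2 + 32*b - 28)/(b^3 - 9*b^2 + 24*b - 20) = (b - 7)/(b - 5)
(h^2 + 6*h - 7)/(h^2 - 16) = (h^2 + 6*h - 7)/(h^2 - 16)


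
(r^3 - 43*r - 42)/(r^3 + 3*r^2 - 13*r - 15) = (r^2 - r - 42)/(r^2 + 2*r - 15)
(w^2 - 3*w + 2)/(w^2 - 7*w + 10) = (w - 1)/(w - 5)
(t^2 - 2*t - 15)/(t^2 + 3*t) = (t - 5)/t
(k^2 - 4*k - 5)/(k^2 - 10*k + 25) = (k + 1)/(k - 5)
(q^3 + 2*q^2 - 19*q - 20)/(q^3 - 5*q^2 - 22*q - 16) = (q^2 + q - 20)/(q^2 - 6*q - 16)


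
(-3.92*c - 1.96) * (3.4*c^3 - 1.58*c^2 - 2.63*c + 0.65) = -13.328*c^4 - 0.4704*c^3 + 13.4064*c^2 + 2.6068*c - 1.274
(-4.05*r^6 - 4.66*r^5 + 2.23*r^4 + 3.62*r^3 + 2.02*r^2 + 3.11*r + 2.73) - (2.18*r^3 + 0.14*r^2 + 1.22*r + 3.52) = -4.05*r^6 - 4.66*r^5 + 2.23*r^4 + 1.44*r^3 + 1.88*r^2 + 1.89*r - 0.79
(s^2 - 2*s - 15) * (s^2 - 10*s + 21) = s^4 - 12*s^3 + 26*s^2 + 108*s - 315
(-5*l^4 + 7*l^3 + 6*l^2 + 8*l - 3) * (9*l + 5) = -45*l^5 + 38*l^4 + 89*l^3 + 102*l^2 + 13*l - 15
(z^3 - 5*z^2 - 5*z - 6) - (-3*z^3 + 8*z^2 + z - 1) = 4*z^3 - 13*z^2 - 6*z - 5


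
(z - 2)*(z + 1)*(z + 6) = z^3 + 5*z^2 - 8*z - 12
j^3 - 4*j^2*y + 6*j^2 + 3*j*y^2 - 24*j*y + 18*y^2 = (j + 6)*(j - 3*y)*(j - y)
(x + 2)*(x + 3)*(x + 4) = x^3 + 9*x^2 + 26*x + 24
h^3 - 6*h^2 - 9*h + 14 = (h - 7)*(h - 1)*(h + 2)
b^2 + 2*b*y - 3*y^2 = (b - y)*(b + 3*y)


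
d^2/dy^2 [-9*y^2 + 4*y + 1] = -18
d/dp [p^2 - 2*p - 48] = 2*p - 2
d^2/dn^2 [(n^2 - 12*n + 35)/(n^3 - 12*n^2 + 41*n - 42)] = 2*(n^3 - 15*n^2 + 57*n - 65)/(n^6 - 15*n^5 + 93*n^4 - 305*n^3 + 558*n^2 - 540*n + 216)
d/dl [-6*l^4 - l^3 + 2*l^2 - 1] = l*(-24*l^2 - 3*l + 4)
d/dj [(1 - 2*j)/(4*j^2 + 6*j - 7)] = 8*(j^2 - j + 1)/(16*j^4 + 48*j^3 - 20*j^2 - 84*j + 49)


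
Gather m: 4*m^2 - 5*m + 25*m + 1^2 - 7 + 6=4*m^2 + 20*m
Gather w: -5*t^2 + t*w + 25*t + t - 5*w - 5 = -5*t^2 + 26*t + w*(t - 5) - 5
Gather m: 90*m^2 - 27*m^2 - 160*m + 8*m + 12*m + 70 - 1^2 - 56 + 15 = 63*m^2 - 140*m + 28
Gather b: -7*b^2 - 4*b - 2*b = -7*b^2 - 6*b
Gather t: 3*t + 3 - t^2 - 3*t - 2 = 1 - t^2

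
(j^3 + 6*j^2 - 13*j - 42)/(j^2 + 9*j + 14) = j - 3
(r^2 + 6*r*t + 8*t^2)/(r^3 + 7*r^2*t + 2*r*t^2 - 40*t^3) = (r + 2*t)/(r^2 + 3*r*t - 10*t^2)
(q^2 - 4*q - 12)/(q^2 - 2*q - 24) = (q + 2)/(q + 4)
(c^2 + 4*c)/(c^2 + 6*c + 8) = c/(c + 2)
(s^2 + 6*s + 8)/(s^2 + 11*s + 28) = (s + 2)/(s + 7)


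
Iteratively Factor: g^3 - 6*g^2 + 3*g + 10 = (g - 2)*(g^2 - 4*g - 5) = (g - 2)*(g + 1)*(g - 5)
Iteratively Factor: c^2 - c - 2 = (c + 1)*(c - 2)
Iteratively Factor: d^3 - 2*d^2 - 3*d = (d)*(d^2 - 2*d - 3) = d*(d - 3)*(d + 1)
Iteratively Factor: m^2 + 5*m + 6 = (m + 2)*(m + 3)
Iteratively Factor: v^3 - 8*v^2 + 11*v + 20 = (v - 4)*(v^2 - 4*v - 5) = (v - 5)*(v - 4)*(v + 1)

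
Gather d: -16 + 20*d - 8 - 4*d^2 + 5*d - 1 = -4*d^2 + 25*d - 25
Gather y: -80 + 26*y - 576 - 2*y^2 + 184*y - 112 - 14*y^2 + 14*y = -16*y^2 + 224*y - 768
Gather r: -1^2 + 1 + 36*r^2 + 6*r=36*r^2 + 6*r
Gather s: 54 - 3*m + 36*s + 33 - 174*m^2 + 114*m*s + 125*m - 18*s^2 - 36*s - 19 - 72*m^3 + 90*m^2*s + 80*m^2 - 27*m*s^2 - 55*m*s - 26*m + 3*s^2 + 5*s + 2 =-72*m^3 - 94*m^2 + 96*m + s^2*(-27*m - 15) + s*(90*m^2 + 59*m + 5) + 70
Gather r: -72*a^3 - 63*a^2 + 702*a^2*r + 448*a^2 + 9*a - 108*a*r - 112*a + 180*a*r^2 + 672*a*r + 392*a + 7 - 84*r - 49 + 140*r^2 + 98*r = -72*a^3 + 385*a^2 + 289*a + r^2*(180*a + 140) + r*(702*a^2 + 564*a + 14) - 42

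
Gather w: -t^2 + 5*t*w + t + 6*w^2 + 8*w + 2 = -t^2 + t + 6*w^2 + w*(5*t + 8) + 2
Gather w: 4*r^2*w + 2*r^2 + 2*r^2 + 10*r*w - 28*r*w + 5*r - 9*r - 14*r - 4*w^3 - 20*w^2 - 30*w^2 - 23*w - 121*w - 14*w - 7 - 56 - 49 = 4*r^2 - 18*r - 4*w^3 - 50*w^2 + w*(4*r^2 - 18*r - 158) - 112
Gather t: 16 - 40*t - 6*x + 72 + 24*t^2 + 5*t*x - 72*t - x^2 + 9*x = 24*t^2 + t*(5*x - 112) - x^2 + 3*x + 88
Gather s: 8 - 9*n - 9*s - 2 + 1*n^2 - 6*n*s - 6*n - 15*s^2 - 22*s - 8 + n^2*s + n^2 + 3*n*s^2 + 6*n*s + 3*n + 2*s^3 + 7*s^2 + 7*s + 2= 2*n^2 - 12*n + 2*s^3 + s^2*(3*n - 8) + s*(n^2 - 24)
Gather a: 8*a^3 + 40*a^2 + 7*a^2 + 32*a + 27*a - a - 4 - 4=8*a^3 + 47*a^2 + 58*a - 8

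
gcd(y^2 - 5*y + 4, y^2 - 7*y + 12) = y - 4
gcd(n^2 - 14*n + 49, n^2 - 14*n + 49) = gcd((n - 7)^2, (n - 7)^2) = n^2 - 14*n + 49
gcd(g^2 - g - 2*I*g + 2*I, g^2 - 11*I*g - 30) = 1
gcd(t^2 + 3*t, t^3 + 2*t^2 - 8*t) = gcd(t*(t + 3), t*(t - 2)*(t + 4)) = t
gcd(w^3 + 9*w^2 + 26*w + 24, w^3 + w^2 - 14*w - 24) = w^2 + 5*w + 6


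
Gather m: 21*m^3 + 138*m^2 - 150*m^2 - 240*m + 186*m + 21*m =21*m^3 - 12*m^2 - 33*m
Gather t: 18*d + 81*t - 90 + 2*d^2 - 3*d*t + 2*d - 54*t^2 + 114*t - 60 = 2*d^2 + 20*d - 54*t^2 + t*(195 - 3*d) - 150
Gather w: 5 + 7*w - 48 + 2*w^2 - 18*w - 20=2*w^2 - 11*w - 63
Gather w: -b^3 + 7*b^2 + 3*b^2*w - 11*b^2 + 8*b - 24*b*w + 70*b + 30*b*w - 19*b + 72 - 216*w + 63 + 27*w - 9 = -b^3 - 4*b^2 + 59*b + w*(3*b^2 + 6*b - 189) + 126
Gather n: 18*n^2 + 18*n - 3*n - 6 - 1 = 18*n^2 + 15*n - 7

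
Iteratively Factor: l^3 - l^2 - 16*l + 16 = (l - 1)*(l^2 - 16) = (l - 1)*(l + 4)*(l - 4)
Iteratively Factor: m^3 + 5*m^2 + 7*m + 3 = (m + 3)*(m^2 + 2*m + 1) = (m + 1)*(m + 3)*(m + 1)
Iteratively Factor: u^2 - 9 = (u + 3)*(u - 3)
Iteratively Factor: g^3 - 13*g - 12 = (g - 4)*(g^2 + 4*g + 3) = (g - 4)*(g + 3)*(g + 1)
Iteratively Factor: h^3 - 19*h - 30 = (h + 3)*(h^2 - 3*h - 10) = (h - 5)*(h + 3)*(h + 2)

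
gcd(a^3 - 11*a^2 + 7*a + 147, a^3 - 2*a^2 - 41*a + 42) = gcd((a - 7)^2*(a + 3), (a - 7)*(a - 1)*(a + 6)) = a - 7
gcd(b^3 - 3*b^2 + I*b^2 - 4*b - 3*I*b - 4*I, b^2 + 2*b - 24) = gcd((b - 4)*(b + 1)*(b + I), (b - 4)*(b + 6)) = b - 4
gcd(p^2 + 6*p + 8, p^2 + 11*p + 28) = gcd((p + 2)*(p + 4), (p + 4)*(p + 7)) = p + 4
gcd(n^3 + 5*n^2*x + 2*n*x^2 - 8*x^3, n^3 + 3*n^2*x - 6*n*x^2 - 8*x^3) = n + 4*x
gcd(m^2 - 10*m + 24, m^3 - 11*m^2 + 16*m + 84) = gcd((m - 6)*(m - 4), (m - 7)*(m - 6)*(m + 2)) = m - 6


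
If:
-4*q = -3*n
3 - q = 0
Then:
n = 4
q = 3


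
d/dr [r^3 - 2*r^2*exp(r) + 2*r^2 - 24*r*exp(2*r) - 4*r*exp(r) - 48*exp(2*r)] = -2*r^2*exp(r) + 3*r^2 - 48*r*exp(2*r) - 8*r*exp(r) + 4*r - 120*exp(2*r) - 4*exp(r)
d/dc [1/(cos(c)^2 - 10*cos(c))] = 2*(cos(c) - 5)*sin(c)/((cos(c) - 10)^2*cos(c)^2)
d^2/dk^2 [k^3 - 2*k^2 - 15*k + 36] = 6*k - 4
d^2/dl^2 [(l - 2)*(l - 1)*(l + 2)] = 6*l - 2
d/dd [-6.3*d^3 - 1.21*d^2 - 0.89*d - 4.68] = -18.9*d^2 - 2.42*d - 0.89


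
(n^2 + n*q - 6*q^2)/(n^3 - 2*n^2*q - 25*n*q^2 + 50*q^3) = (-n - 3*q)/(-n^2 + 25*q^2)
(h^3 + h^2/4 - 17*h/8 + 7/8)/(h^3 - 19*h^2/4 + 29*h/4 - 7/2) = (8*h^2 + 10*h - 7)/(2*(4*h^2 - 15*h + 14))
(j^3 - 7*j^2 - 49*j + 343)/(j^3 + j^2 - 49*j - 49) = (j - 7)/(j + 1)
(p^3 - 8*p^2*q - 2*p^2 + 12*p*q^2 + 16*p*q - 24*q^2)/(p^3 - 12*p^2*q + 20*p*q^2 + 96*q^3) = (p^2 - 2*p*q - 2*p + 4*q)/(p^2 - 6*p*q - 16*q^2)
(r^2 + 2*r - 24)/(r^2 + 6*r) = (r - 4)/r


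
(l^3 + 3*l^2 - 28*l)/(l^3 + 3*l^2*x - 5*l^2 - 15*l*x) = (l^2 + 3*l - 28)/(l^2 + 3*l*x - 5*l - 15*x)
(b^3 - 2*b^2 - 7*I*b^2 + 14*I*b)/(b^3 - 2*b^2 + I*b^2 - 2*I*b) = (b - 7*I)/(b + I)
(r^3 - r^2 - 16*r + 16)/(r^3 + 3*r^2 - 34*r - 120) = (r^2 - 5*r + 4)/(r^2 - r - 30)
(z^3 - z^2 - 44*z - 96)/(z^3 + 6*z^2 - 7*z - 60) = (z^2 - 5*z - 24)/(z^2 + 2*z - 15)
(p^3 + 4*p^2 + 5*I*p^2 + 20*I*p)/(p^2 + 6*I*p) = (p^2 + p*(4 + 5*I) + 20*I)/(p + 6*I)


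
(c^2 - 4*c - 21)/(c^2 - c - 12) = (c - 7)/(c - 4)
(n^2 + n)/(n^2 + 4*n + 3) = n/(n + 3)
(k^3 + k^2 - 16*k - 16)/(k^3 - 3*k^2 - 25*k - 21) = (k^2 - 16)/(k^2 - 4*k - 21)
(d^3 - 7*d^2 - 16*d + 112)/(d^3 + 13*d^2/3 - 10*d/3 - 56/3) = 3*(d^2 - 11*d + 28)/(3*d^2 + d - 14)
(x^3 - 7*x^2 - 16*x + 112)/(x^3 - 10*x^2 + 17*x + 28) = (x + 4)/(x + 1)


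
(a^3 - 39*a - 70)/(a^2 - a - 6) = (a^2 - 2*a - 35)/(a - 3)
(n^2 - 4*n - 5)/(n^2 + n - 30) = (n + 1)/(n + 6)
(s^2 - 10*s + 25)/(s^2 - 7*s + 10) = (s - 5)/(s - 2)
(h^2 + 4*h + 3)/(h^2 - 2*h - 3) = (h + 3)/(h - 3)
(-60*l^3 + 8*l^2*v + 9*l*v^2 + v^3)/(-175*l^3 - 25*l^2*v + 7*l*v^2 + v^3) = (-12*l^2 + 4*l*v + v^2)/(-35*l^2 + 2*l*v + v^2)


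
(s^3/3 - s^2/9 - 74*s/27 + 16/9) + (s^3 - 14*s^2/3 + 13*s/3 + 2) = 4*s^3/3 - 43*s^2/9 + 43*s/27 + 34/9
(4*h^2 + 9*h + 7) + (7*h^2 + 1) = 11*h^2 + 9*h + 8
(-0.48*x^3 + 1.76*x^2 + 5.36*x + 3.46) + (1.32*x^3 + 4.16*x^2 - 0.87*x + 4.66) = 0.84*x^3 + 5.92*x^2 + 4.49*x + 8.12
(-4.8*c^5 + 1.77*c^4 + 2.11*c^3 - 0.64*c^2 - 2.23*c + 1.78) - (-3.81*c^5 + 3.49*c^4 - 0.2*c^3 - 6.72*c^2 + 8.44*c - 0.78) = -0.99*c^5 - 1.72*c^4 + 2.31*c^3 + 6.08*c^2 - 10.67*c + 2.56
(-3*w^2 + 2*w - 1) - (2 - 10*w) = -3*w^2 + 12*w - 3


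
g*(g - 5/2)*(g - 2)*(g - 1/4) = g^4 - 19*g^3/4 + 49*g^2/8 - 5*g/4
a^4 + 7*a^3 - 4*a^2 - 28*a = a*(a - 2)*(a + 2)*(a + 7)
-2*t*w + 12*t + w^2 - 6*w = (-2*t + w)*(w - 6)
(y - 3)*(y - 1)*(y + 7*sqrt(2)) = y^3 - 4*y^2 + 7*sqrt(2)*y^2 - 28*sqrt(2)*y + 3*y + 21*sqrt(2)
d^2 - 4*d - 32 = (d - 8)*(d + 4)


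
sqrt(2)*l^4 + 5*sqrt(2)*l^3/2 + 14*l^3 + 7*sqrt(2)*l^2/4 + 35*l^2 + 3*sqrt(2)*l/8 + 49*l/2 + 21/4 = (l + 1/2)*(l + 3/2)*(l + 7*sqrt(2))*(sqrt(2)*l + sqrt(2)/2)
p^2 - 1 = (p - 1)*(p + 1)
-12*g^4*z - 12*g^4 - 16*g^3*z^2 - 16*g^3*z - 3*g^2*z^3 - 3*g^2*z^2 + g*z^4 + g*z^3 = (-6*g + z)*(g + z)*(2*g + z)*(g*z + g)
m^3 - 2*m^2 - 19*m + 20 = (m - 5)*(m - 1)*(m + 4)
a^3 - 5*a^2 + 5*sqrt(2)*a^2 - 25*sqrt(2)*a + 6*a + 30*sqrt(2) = (a - 3)*(a - 2)*(a + 5*sqrt(2))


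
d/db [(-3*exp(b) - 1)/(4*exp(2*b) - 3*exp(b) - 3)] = ((3*exp(b) + 1)*(8*exp(b) - 3) - 12*exp(2*b) + 9*exp(b) + 9)*exp(b)/(-4*exp(2*b) + 3*exp(b) + 3)^2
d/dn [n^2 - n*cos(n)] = n*sin(n) + 2*n - cos(n)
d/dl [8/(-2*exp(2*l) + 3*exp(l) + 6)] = (32*exp(l) - 24)*exp(l)/(-2*exp(2*l) + 3*exp(l) + 6)^2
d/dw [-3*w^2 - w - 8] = -6*w - 1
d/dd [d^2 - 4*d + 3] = 2*d - 4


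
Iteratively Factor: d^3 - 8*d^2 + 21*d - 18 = (d - 3)*(d^2 - 5*d + 6) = (d - 3)*(d - 2)*(d - 3)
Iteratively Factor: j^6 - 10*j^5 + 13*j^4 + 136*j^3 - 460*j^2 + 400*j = (j - 2)*(j^5 - 8*j^4 - 3*j^3 + 130*j^2 - 200*j) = (j - 2)*(j + 4)*(j^4 - 12*j^3 + 45*j^2 - 50*j) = (j - 2)^2*(j + 4)*(j^3 - 10*j^2 + 25*j) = (j - 5)*(j - 2)^2*(j + 4)*(j^2 - 5*j) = j*(j - 5)*(j - 2)^2*(j + 4)*(j - 5)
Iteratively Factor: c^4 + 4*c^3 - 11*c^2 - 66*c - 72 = (c + 2)*(c^3 + 2*c^2 - 15*c - 36) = (c - 4)*(c + 2)*(c^2 + 6*c + 9) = (c - 4)*(c + 2)*(c + 3)*(c + 3)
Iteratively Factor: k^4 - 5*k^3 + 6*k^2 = (k - 2)*(k^3 - 3*k^2) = (k - 3)*(k - 2)*(k^2) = k*(k - 3)*(k - 2)*(k)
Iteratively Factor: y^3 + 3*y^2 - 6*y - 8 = (y + 4)*(y^2 - y - 2) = (y - 2)*(y + 4)*(y + 1)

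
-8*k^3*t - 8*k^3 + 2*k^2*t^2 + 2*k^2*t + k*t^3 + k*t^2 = (-2*k + t)*(4*k + t)*(k*t + k)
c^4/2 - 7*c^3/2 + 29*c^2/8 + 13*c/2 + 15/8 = (c/2 + 1/4)*(c - 5)*(c - 3)*(c + 1/2)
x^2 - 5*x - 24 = (x - 8)*(x + 3)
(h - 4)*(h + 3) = h^2 - h - 12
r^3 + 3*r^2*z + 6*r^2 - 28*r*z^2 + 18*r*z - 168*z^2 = (r + 6)*(r - 4*z)*(r + 7*z)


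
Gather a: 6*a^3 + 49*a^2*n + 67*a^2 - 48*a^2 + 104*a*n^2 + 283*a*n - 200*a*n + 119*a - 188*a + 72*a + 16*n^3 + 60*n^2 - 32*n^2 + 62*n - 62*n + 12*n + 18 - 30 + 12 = 6*a^3 + a^2*(49*n + 19) + a*(104*n^2 + 83*n + 3) + 16*n^3 + 28*n^2 + 12*n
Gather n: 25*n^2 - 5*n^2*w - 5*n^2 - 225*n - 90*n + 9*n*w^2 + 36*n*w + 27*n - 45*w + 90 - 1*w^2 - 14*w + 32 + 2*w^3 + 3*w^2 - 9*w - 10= n^2*(20 - 5*w) + n*(9*w^2 + 36*w - 288) + 2*w^3 + 2*w^2 - 68*w + 112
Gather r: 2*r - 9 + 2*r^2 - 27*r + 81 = 2*r^2 - 25*r + 72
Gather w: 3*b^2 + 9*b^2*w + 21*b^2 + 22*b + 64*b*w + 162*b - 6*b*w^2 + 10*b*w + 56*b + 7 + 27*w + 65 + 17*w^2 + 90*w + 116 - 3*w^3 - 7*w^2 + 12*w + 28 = 24*b^2 + 240*b - 3*w^3 + w^2*(10 - 6*b) + w*(9*b^2 + 74*b + 129) + 216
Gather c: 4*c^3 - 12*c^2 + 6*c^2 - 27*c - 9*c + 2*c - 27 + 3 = 4*c^3 - 6*c^2 - 34*c - 24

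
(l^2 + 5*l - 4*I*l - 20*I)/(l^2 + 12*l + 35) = (l - 4*I)/(l + 7)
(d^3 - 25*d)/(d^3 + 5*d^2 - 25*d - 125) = d/(d + 5)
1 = 1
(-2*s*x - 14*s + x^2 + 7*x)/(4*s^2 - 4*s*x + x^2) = (x + 7)/(-2*s + x)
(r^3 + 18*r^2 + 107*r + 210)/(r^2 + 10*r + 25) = (r^2 + 13*r + 42)/(r + 5)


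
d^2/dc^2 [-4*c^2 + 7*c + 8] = -8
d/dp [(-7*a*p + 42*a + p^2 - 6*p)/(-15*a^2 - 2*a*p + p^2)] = (-2*(a - p)*(7*a*p - 42*a - p^2 + 6*p) + (7*a - 2*p + 6)*(15*a^2 + 2*a*p - p^2))/(15*a^2 + 2*a*p - p^2)^2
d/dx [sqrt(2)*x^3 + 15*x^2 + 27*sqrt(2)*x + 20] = 3*sqrt(2)*x^2 + 30*x + 27*sqrt(2)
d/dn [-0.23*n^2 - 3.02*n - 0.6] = -0.46*n - 3.02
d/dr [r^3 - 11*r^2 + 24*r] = 3*r^2 - 22*r + 24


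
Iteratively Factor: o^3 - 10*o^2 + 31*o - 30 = (o - 2)*(o^2 - 8*o + 15) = (o - 3)*(o - 2)*(o - 5)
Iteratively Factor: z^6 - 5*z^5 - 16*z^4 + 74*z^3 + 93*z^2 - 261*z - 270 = (z + 2)*(z^5 - 7*z^4 - 2*z^3 + 78*z^2 - 63*z - 135) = (z + 2)*(z + 3)*(z^4 - 10*z^3 + 28*z^2 - 6*z - 45) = (z - 5)*(z + 2)*(z + 3)*(z^3 - 5*z^2 + 3*z + 9) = (z - 5)*(z + 1)*(z + 2)*(z + 3)*(z^2 - 6*z + 9) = (z - 5)*(z - 3)*(z + 1)*(z + 2)*(z + 3)*(z - 3)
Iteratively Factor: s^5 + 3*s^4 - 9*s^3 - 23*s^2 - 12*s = (s - 3)*(s^4 + 6*s^3 + 9*s^2 + 4*s) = (s - 3)*(s + 1)*(s^3 + 5*s^2 + 4*s) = (s - 3)*(s + 1)^2*(s^2 + 4*s) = s*(s - 3)*(s + 1)^2*(s + 4)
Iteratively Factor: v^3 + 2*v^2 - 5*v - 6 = (v + 3)*(v^2 - v - 2) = (v - 2)*(v + 3)*(v + 1)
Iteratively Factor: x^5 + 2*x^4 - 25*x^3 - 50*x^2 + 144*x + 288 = (x + 4)*(x^4 - 2*x^3 - 17*x^2 + 18*x + 72) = (x - 4)*(x + 4)*(x^3 + 2*x^2 - 9*x - 18) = (x - 4)*(x + 3)*(x + 4)*(x^2 - x - 6) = (x - 4)*(x + 2)*(x + 3)*(x + 4)*(x - 3)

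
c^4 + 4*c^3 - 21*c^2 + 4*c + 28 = (c - 2)^2*(c + 1)*(c + 7)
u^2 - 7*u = u*(u - 7)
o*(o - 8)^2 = o^3 - 16*o^2 + 64*o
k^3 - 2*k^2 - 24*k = k*(k - 6)*(k + 4)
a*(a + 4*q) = a^2 + 4*a*q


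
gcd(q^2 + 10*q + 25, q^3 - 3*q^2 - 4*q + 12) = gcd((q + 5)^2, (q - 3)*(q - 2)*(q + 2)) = 1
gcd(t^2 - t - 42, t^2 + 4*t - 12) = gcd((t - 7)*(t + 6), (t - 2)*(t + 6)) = t + 6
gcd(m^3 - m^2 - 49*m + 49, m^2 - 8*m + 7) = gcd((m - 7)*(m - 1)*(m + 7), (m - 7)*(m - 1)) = m^2 - 8*m + 7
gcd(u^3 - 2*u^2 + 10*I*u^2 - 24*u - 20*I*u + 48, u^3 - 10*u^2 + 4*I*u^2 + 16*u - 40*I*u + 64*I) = u^2 + u*(-2 + 4*I) - 8*I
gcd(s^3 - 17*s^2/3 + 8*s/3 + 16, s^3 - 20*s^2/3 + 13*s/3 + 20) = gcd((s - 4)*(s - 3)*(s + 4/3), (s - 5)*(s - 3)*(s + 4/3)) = s^2 - 5*s/3 - 4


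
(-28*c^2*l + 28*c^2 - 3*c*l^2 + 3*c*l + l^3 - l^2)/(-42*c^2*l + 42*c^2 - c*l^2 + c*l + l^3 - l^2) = (4*c + l)/(6*c + l)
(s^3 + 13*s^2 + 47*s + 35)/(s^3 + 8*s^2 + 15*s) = (s^2 + 8*s + 7)/(s*(s + 3))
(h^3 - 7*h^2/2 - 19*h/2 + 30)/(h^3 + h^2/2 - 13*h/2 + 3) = (2*h^2 - 13*h + 20)/(2*h^2 - 5*h + 2)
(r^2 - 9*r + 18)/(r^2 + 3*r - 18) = (r - 6)/(r + 6)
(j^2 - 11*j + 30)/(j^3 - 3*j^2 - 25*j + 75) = (j - 6)/(j^2 + 2*j - 15)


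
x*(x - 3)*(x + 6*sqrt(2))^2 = x^4 - 3*x^3 + 12*sqrt(2)*x^3 - 36*sqrt(2)*x^2 + 72*x^2 - 216*x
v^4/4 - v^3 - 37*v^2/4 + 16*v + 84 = (v/4 + 1)*(v - 7)*(v - 4)*(v + 3)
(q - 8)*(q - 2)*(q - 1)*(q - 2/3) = q^4 - 35*q^3/3 + 100*q^2/3 - 100*q/3 + 32/3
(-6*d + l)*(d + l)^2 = -6*d^3 - 11*d^2*l - 4*d*l^2 + l^3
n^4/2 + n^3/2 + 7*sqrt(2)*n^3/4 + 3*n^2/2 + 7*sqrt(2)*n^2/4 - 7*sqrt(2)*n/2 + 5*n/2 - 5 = (n/2 + 1)*(n - 1)*(n + sqrt(2))*(n + 5*sqrt(2)/2)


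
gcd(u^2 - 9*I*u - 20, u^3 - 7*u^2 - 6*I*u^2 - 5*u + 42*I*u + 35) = u - 5*I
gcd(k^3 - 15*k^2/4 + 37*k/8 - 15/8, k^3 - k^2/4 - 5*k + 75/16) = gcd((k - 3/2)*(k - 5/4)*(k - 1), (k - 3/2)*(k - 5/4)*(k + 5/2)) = k^2 - 11*k/4 + 15/8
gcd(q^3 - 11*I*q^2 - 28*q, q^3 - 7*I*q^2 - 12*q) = q^2 - 4*I*q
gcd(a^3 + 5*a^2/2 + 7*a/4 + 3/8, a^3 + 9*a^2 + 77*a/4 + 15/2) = a + 1/2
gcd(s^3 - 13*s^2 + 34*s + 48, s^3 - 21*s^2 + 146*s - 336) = s^2 - 14*s + 48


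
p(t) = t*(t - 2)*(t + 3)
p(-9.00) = -594.00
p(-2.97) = 0.44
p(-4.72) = -54.56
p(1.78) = -1.87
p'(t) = t*(t - 2) + t*(t + 3) + (t - 2)*(t + 3) = 3*t^2 + 2*t - 6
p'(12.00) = 450.00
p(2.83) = 13.69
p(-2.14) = 7.62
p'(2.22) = 13.23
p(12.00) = 1800.00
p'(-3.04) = 15.64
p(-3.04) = -0.61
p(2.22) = 2.55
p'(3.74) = 43.44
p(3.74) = 43.86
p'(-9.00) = 219.00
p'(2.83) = 23.69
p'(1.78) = 7.07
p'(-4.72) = 51.40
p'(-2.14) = 3.46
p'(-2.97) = 14.52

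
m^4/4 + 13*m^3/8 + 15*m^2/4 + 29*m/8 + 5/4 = (m/2 + 1/2)*(m/2 + 1)*(m + 1)*(m + 5/2)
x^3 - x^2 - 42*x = x*(x - 7)*(x + 6)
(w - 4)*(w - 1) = w^2 - 5*w + 4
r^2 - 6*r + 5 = (r - 5)*(r - 1)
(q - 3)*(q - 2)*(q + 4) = q^3 - q^2 - 14*q + 24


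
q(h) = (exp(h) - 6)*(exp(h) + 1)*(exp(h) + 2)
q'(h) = (exp(h) - 6)*(exp(h) + 1)*exp(h) + (exp(h) - 6)*(exp(h) + 2)*exp(h) + (exp(h) + 1)*(exp(h) + 2)*exp(h)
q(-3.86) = -12.34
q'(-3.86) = -0.34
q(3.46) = 28650.93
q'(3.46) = 90043.89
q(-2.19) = -13.83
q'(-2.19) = -1.86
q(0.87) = -53.68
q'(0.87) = -31.58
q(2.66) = 2068.04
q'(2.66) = 7310.75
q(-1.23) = -16.91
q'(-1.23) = -5.11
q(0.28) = -36.11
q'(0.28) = -24.73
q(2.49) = 1113.20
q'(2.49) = 4197.99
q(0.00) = -30.00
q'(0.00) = -19.00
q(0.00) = -30.00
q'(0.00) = -19.00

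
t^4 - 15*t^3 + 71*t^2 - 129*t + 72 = (t - 8)*(t - 3)^2*(t - 1)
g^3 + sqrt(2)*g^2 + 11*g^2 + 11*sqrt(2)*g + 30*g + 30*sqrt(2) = (g + 5)*(g + 6)*(g + sqrt(2))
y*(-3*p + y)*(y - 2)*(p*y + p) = -3*p^2*y^3 + 3*p^2*y^2 + 6*p^2*y + p*y^4 - p*y^3 - 2*p*y^2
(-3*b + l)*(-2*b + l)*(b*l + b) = 6*b^3*l + 6*b^3 - 5*b^2*l^2 - 5*b^2*l + b*l^3 + b*l^2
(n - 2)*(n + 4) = n^2 + 2*n - 8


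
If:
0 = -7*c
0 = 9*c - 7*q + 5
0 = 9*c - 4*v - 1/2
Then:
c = 0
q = 5/7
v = -1/8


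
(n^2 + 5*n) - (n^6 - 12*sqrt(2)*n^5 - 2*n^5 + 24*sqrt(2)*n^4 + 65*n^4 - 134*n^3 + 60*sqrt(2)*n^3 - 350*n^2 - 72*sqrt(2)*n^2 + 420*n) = -n^6 + 2*n^5 + 12*sqrt(2)*n^5 - 65*n^4 - 24*sqrt(2)*n^4 - 60*sqrt(2)*n^3 + 134*n^3 + 72*sqrt(2)*n^2 + 351*n^2 - 415*n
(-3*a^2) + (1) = 1 - 3*a^2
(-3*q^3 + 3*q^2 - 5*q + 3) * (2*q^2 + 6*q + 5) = -6*q^5 - 12*q^4 - 7*q^3 - 9*q^2 - 7*q + 15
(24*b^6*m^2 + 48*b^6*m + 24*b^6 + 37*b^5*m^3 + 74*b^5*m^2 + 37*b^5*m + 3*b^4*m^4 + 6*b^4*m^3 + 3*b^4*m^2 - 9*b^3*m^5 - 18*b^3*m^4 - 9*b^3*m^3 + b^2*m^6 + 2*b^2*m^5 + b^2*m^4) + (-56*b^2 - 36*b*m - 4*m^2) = 24*b^6*m^2 + 48*b^6*m + 24*b^6 + 37*b^5*m^3 + 74*b^5*m^2 + 37*b^5*m + 3*b^4*m^4 + 6*b^4*m^3 + 3*b^4*m^2 - 9*b^3*m^5 - 18*b^3*m^4 - 9*b^3*m^3 + b^2*m^6 + 2*b^2*m^5 + b^2*m^4 - 56*b^2 - 36*b*m - 4*m^2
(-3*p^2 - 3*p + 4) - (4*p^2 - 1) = -7*p^2 - 3*p + 5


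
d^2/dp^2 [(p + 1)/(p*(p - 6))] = 2*(p^3 + 3*p^2 - 18*p + 36)/(p^3*(p^3 - 18*p^2 + 108*p - 216))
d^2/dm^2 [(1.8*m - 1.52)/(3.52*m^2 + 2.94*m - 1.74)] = ((0.116800000000001 - 38.016*m)*(3.52*m^2 + 2.94*m - 1.74) + (1.8*m - 1.52)*(7.04*m + 2.94)*(14.08*m + 5.88))/(3.52*m^2 + 2.94*m - 1.74)^3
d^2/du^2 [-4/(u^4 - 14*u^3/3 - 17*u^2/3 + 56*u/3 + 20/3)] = 24*((18*u^2 - 42*u - 17)*(3*u^4 - 14*u^3 - 17*u^2 + 56*u + 20) - 4*(6*u^3 - 21*u^2 - 17*u + 28)^2)/(3*u^4 - 14*u^3 - 17*u^2 + 56*u + 20)^3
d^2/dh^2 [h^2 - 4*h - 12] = 2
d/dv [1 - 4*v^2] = -8*v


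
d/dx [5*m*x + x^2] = 5*m + 2*x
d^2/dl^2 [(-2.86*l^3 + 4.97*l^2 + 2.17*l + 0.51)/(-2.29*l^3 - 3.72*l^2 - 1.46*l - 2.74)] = (5.6843418860808e-14*l^7 - 100.85389*l^6 - 125.650926*l^5 - 258.652752*l^4 + 329.401024*l^3 + 483.410436*l^2 + 264.121476*l - 49.041384)/(12.008989*l^9 + 58.524156*l^8 + 118.038966*l^7 + 169.210038*l^6 + 215.305356*l^5 + 192.5058*l^4 + 143.978276*l^3 + 101.306568*l^2 + 32.883288*l + 20.570824)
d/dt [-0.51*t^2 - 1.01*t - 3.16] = -1.02*t - 1.01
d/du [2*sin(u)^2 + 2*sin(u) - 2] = 2*sin(2*u) + 2*cos(u)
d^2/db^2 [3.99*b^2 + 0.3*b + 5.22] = 7.98000000000000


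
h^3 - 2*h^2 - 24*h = h*(h - 6)*(h + 4)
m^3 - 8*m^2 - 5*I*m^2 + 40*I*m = m*(m - 8)*(m - 5*I)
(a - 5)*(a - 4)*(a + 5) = a^3 - 4*a^2 - 25*a + 100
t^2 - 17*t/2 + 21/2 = (t - 7)*(t - 3/2)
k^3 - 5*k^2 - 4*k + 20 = (k - 5)*(k - 2)*(k + 2)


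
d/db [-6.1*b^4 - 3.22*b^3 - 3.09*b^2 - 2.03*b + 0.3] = -24.4*b^3 - 9.66*b^2 - 6.18*b - 2.03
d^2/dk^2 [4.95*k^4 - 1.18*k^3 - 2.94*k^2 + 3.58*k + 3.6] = 59.4*k^2 - 7.08*k - 5.88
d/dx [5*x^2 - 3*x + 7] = 10*x - 3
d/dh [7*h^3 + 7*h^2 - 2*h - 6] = 21*h^2 + 14*h - 2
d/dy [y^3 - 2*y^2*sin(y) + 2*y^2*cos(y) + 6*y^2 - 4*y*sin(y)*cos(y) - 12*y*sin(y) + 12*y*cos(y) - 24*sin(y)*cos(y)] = -2*sqrt(2)*y^2*sin(y + pi/4) + 3*y^2 - 16*y*sin(y) - 8*y*cos(y) - 4*y*cos(2*y) + 12*y - 2*sin(2*y) - 24*cos(2*y) + 12*sqrt(2)*cos(y + pi/4)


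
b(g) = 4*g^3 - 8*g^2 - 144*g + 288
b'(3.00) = -84.00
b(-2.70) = 539.75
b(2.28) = -34.50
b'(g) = 12*g^2 - 16*g - 144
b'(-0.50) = -133.00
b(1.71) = 38.37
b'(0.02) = -144.32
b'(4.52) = 28.84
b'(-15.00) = 2796.00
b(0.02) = 285.12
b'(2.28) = -118.10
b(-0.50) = 357.50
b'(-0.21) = -140.11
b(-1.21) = 443.44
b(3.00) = -108.00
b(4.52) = -156.94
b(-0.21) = 317.85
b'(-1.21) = -107.07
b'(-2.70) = -13.32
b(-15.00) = -12852.00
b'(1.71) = -136.27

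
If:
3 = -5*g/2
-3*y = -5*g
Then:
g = -6/5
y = -2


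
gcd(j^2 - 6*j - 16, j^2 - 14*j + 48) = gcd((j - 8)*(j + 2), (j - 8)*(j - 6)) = j - 8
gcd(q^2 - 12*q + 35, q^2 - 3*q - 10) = q - 5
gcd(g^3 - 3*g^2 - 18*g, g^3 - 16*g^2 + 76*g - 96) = g - 6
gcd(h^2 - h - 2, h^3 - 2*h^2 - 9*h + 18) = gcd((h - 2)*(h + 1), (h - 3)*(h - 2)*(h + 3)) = h - 2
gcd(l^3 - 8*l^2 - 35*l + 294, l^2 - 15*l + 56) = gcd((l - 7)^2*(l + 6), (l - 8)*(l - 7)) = l - 7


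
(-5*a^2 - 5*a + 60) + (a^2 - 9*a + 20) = -4*a^2 - 14*a + 80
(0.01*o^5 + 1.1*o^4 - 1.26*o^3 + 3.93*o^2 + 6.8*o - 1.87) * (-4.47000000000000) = -0.0447*o^5 - 4.917*o^4 + 5.6322*o^3 - 17.5671*o^2 - 30.396*o + 8.3589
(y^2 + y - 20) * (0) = 0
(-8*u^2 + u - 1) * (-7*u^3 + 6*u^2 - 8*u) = 56*u^5 - 55*u^4 + 77*u^3 - 14*u^2 + 8*u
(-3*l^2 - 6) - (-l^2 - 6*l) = -2*l^2 + 6*l - 6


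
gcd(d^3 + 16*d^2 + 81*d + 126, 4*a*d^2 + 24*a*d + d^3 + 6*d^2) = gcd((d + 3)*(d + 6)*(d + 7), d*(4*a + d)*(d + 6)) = d + 6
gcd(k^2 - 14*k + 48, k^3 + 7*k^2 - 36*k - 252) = k - 6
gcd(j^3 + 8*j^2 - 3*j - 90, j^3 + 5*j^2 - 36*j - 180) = j^2 + 11*j + 30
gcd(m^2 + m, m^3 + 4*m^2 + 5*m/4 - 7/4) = m + 1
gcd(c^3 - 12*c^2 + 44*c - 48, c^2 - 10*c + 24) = c^2 - 10*c + 24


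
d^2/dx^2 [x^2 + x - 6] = 2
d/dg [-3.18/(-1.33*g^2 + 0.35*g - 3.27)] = (1.113 - 8.4588*g)/(1.33*g^2 - 0.35*g + 3.27)^2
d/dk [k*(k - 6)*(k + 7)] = 3*k^2 + 2*k - 42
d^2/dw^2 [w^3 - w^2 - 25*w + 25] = 6*w - 2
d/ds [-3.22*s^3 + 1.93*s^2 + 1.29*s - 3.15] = -9.66*s^2 + 3.86*s + 1.29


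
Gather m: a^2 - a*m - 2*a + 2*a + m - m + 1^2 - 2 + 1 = a^2 - a*m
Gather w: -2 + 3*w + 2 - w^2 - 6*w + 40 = -w^2 - 3*w + 40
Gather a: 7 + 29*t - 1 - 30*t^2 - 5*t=-30*t^2 + 24*t + 6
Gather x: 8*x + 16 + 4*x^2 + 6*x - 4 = 4*x^2 + 14*x + 12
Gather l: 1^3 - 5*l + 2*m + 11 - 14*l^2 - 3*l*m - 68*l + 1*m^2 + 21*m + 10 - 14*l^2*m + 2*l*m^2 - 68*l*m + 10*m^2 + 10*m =l^2*(-14*m - 14) + l*(2*m^2 - 71*m - 73) + 11*m^2 + 33*m + 22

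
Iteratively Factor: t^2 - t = (t)*(t - 1)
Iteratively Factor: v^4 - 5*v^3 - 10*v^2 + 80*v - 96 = (v - 2)*(v^3 - 3*v^2 - 16*v + 48) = (v - 2)*(v + 4)*(v^2 - 7*v + 12) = (v - 3)*(v - 2)*(v + 4)*(v - 4)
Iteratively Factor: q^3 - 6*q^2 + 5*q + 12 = (q - 4)*(q^2 - 2*q - 3) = (q - 4)*(q - 3)*(q + 1)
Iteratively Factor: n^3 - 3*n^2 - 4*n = (n - 4)*(n^2 + n) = n*(n - 4)*(n + 1)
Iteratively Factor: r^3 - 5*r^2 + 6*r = (r)*(r^2 - 5*r + 6) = r*(r - 3)*(r - 2)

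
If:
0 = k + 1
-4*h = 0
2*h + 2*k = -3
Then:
No Solution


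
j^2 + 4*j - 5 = (j - 1)*(j + 5)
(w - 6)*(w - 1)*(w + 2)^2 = w^4 - 3*w^3 - 18*w^2 - 4*w + 24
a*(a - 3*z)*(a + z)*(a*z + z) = a^4*z - 2*a^3*z^2 + a^3*z - 3*a^2*z^3 - 2*a^2*z^2 - 3*a*z^3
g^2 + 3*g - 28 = (g - 4)*(g + 7)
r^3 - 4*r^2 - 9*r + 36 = (r - 4)*(r - 3)*(r + 3)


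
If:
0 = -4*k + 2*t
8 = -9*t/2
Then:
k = -8/9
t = -16/9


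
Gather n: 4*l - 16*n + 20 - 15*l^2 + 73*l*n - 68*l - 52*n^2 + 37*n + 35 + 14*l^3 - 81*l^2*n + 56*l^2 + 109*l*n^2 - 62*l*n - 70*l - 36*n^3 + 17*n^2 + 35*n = 14*l^3 + 41*l^2 - 134*l - 36*n^3 + n^2*(109*l - 35) + n*(-81*l^2 + 11*l + 56) + 55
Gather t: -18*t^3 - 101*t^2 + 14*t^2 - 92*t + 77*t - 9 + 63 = -18*t^3 - 87*t^2 - 15*t + 54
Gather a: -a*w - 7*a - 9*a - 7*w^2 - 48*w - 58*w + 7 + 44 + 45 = a*(-w - 16) - 7*w^2 - 106*w + 96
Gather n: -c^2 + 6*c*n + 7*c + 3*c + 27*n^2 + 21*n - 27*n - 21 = -c^2 + 10*c + 27*n^2 + n*(6*c - 6) - 21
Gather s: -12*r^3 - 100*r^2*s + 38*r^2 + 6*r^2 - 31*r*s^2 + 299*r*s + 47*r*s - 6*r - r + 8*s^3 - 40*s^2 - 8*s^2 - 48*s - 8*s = -12*r^3 + 44*r^2 - 7*r + 8*s^3 + s^2*(-31*r - 48) + s*(-100*r^2 + 346*r - 56)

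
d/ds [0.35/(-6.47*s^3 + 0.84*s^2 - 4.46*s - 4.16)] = (6.7935*s^2 - 0.588*s + 1.561)/(6.47*s^3 - 0.84*s^2 + 4.46*s + 4.16)^2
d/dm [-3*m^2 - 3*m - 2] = -6*m - 3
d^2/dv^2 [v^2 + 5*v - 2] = 2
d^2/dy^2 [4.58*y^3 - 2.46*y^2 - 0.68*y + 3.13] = 27.48*y - 4.92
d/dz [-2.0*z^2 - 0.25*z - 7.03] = -4.0*z - 0.25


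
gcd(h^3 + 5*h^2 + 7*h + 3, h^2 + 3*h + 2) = h + 1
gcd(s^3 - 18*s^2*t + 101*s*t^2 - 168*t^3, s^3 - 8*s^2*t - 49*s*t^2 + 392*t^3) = s^2 - 15*s*t + 56*t^2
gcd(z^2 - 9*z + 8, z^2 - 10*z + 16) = z - 8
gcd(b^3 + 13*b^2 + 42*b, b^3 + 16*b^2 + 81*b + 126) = b^2 + 13*b + 42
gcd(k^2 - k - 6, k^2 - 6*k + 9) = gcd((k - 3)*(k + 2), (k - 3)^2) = k - 3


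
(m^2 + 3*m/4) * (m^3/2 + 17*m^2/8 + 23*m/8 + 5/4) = m^5/2 + 5*m^4/2 + 143*m^3/32 + 109*m^2/32 + 15*m/16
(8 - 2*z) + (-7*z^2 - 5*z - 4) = -7*z^2 - 7*z + 4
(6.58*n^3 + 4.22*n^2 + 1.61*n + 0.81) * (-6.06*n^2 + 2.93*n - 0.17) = -39.8748*n^5 - 6.29379999999999*n^4 + 1.4894*n^3 - 0.908699999999999*n^2 + 2.0996*n - 0.1377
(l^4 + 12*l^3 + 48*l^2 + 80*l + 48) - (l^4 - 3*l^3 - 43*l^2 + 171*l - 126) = 15*l^3 + 91*l^2 - 91*l + 174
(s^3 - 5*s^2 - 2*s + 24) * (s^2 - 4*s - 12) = s^5 - 9*s^4 + 6*s^3 + 92*s^2 - 72*s - 288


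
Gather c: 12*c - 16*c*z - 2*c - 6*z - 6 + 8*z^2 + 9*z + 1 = c*(10 - 16*z) + 8*z^2 + 3*z - 5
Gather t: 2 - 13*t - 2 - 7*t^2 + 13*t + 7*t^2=0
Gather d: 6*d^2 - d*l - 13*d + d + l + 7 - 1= 6*d^2 + d*(-l - 12) + l + 6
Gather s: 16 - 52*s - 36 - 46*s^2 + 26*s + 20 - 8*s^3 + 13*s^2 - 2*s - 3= -8*s^3 - 33*s^2 - 28*s - 3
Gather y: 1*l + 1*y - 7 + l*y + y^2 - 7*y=l + y^2 + y*(l - 6) - 7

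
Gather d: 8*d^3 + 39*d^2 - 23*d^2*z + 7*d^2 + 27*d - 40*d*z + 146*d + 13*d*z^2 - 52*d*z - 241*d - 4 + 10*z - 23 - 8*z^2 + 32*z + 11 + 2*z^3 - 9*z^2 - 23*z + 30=8*d^3 + d^2*(46 - 23*z) + d*(13*z^2 - 92*z - 68) + 2*z^3 - 17*z^2 + 19*z + 14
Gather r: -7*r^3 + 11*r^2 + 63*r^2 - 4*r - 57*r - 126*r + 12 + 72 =-7*r^3 + 74*r^2 - 187*r + 84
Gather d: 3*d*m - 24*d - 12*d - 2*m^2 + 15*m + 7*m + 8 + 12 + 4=d*(3*m - 36) - 2*m^2 + 22*m + 24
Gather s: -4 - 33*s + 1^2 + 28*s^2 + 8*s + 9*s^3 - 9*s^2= 9*s^3 + 19*s^2 - 25*s - 3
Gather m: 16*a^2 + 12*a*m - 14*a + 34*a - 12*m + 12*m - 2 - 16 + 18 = 16*a^2 + 12*a*m + 20*a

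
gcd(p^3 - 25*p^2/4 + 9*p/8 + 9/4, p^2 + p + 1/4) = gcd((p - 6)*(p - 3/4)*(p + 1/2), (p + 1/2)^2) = p + 1/2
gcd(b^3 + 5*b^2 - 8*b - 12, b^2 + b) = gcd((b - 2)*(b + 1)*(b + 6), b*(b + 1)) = b + 1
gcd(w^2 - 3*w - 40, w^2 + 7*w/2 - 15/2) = w + 5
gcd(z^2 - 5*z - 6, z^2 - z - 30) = z - 6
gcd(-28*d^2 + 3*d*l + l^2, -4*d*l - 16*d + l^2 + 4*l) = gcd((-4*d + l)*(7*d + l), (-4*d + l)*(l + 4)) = 4*d - l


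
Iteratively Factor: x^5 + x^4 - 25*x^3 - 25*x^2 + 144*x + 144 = (x + 3)*(x^4 - 2*x^3 - 19*x^2 + 32*x + 48) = (x + 3)*(x + 4)*(x^3 - 6*x^2 + 5*x + 12) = (x - 4)*(x + 3)*(x + 4)*(x^2 - 2*x - 3) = (x - 4)*(x - 3)*(x + 3)*(x + 4)*(x + 1)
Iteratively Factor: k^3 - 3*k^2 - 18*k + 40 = (k - 2)*(k^2 - k - 20) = (k - 5)*(k - 2)*(k + 4)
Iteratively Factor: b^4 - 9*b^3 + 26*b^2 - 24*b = (b)*(b^3 - 9*b^2 + 26*b - 24) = b*(b - 4)*(b^2 - 5*b + 6) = b*(b - 4)*(b - 2)*(b - 3)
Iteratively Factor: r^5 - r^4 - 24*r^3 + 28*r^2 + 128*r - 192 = (r + 4)*(r^4 - 5*r^3 - 4*r^2 + 44*r - 48) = (r - 4)*(r + 4)*(r^3 - r^2 - 8*r + 12) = (r - 4)*(r + 3)*(r + 4)*(r^2 - 4*r + 4) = (r - 4)*(r - 2)*(r + 3)*(r + 4)*(r - 2)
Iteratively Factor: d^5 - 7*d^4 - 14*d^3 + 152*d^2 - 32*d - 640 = (d - 4)*(d^4 - 3*d^3 - 26*d^2 + 48*d + 160) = (d - 5)*(d - 4)*(d^3 + 2*d^2 - 16*d - 32) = (d - 5)*(d - 4)*(d + 4)*(d^2 - 2*d - 8) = (d - 5)*(d - 4)^2*(d + 4)*(d + 2)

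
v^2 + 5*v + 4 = (v + 1)*(v + 4)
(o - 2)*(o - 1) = o^2 - 3*o + 2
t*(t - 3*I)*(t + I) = t^3 - 2*I*t^2 + 3*t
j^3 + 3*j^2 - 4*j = j*(j - 1)*(j + 4)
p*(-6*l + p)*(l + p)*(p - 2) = -6*l^2*p^2 + 12*l^2*p - 5*l*p^3 + 10*l*p^2 + p^4 - 2*p^3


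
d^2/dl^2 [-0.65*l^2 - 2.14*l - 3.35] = -1.30000000000000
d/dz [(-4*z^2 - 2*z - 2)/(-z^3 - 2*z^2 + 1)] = 2*(-z*(3*z + 4)*(2*z^2 + z + 1) + (4*z + 1)*(z^3 + 2*z^2 - 1))/(z^3 + 2*z^2 - 1)^2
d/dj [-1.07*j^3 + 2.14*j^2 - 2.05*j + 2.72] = -3.21*j^2 + 4.28*j - 2.05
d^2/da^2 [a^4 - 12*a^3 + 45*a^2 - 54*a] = 12*a^2 - 72*a + 90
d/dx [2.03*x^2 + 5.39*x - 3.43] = 4.06*x + 5.39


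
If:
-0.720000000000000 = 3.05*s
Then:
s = -0.24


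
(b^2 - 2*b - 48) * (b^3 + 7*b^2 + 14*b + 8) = b^5 + 5*b^4 - 48*b^3 - 356*b^2 - 688*b - 384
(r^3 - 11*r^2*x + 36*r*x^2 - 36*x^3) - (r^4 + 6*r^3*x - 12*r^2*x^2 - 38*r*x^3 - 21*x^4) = -r^4 - 6*r^3*x + r^3 + 12*r^2*x^2 - 11*r^2*x + 38*r*x^3 + 36*r*x^2 + 21*x^4 - 36*x^3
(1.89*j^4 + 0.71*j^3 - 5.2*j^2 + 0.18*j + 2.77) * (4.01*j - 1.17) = 7.5789*j^5 + 0.6358*j^4 - 21.6827*j^3 + 6.8058*j^2 + 10.8971*j - 3.2409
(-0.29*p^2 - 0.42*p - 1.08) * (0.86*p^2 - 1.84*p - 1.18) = -0.2494*p^4 + 0.1724*p^3 + 0.1862*p^2 + 2.4828*p + 1.2744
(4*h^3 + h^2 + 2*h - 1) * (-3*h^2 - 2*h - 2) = -12*h^5 - 11*h^4 - 16*h^3 - 3*h^2 - 2*h + 2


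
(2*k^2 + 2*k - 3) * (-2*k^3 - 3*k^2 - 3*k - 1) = -4*k^5 - 10*k^4 - 6*k^3 + k^2 + 7*k + 3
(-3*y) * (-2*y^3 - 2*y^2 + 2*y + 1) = 6*y^4 + 6*y^3 - 6*y^2 - 3*y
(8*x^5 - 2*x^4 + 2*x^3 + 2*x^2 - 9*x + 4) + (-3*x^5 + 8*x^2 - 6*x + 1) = 5*x^5 - 2*x^4 + 2*x^3 + 10*x^2 - 15*x + 5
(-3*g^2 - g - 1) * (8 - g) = 3*g^3 - 23*g^2 - 7*g - 8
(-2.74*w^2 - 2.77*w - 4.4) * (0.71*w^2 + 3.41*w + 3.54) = -1.9454*w^4 - 11.3101*w^3 - 22.2693*w^2 - 24.8098*w - 15.576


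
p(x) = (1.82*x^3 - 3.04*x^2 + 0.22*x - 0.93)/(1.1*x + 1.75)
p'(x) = (5.46*x^2 - 6.08*x + 0.22)/(1.1*x + 1.75) - 1.1*(1.82*x^3 - 3.04*x^2 + 0.22*x - 0.93)/(1.1*x + 1.75)^2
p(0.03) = -0.52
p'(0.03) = 0.34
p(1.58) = -0.28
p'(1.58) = 1.31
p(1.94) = 0.35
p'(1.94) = 2.21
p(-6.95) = 128.97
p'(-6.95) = -27.88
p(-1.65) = 273.00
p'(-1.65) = 4233.60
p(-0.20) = -0.73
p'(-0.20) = 1.60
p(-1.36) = -45.00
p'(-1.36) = 268.06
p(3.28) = 5.84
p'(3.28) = 6.08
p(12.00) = 181.20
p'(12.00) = 34.39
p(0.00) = -0.53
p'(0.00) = 0.46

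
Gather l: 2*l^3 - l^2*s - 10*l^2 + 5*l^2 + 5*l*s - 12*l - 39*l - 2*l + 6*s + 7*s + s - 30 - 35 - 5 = 2*l^3 + l^2*(-s - 5) + l*(5*s - 53) + 14*s - 70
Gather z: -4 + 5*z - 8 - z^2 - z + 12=-z^2 + 4*z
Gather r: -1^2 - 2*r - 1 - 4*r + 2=-6*r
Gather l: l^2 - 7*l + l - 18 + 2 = l^2 - 6*l - 16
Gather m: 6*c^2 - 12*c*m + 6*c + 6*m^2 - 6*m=6*c^2 + 6*c + 6*m^2 + m*(-12*c - 6)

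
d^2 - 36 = (d - 6)*(d + 6)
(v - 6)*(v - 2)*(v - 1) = v^3 - 9*v^2 + 20*v - 12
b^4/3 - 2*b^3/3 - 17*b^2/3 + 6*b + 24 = (b/3 + 1)*(b - 4)*(b - 3)*(b + 2)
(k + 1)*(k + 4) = k^2 + 5*k + 4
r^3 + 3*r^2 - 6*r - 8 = (r - 2)*(r + 1)*(r + 4)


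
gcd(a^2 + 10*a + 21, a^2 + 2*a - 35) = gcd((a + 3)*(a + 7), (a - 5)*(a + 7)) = a + 7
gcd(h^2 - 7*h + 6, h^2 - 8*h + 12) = h - 6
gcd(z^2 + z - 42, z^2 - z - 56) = z + 7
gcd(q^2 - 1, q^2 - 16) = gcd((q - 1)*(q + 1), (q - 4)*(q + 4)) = 1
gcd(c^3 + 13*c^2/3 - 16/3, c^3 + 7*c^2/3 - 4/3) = 1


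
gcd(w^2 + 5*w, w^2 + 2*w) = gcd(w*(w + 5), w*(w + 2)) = w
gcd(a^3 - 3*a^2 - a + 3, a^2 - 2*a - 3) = a^2 - 2*a - 3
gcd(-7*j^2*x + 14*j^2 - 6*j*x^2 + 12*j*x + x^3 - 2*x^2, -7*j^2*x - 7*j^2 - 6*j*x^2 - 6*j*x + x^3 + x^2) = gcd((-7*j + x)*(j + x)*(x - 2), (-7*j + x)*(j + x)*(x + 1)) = -7*j^2 - 6*j*x + x^2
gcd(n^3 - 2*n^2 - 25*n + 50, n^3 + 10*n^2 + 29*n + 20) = n + 5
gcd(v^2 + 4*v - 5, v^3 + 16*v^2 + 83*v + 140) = v + 5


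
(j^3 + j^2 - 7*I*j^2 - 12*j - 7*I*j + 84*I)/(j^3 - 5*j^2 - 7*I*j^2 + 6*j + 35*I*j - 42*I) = (j + 4)/(j - 2)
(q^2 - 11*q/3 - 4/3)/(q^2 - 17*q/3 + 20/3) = (3*q + 1)/(3*q - 5)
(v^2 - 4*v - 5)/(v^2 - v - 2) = (v - 5)/(v - 2)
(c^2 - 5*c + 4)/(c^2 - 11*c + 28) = (c - 1)/(c - 7)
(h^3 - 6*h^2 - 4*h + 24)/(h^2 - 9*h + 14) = (h^2 - 4*h - 12)/(h - 7)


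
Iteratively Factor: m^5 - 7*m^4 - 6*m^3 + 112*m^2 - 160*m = (m - 2)*(m^4 - 5*m^3 - 16*m^2 + 80*m) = m*(m - 2)*(m^3 - 5*m^2 - 16*m + 80) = m*(m - 4)*(m - 2)*(m^2 - m - 20) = m*(m - 5)*(m - 4)*(m - 2)*(m + 4)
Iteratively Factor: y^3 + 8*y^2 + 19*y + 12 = (y + 3)*(y^2 + 5*y + 4) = (y + 1)*(y + 3)*(y + 4)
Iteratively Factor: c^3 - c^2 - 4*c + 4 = (c - 1)*(c^2 - 4) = (c - 1)*(c + 2)*(c - 2)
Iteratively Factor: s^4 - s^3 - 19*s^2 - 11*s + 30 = (s - 5)*(s^3 + 4*s^2 + s - 6) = (s - 5)*(s + 3)*(s^2 + s - 2) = (s - 5)*(s + 2)*(s + 3)*(s - 1)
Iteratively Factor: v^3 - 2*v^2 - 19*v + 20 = (v - 1)*(v^2 - v - 20) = (v - 5)*(v - 1)*(v + 4)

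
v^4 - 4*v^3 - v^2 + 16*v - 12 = (v - 3)*(v - 2)*(v - 1)*(v + 2)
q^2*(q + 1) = q^3 + q^2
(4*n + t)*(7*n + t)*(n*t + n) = 28*n^3*t + 28*n^3 + 11*n^2*t^2 + 11*n^2*t + n*t^3 + n*t^2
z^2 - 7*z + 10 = (z - 5)*(z - 2)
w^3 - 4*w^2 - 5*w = w*(w - 5)*(w + 1)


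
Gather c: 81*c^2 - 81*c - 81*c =81*c^2 - 162*c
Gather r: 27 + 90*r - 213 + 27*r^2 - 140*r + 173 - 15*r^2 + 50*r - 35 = 12*r^2 - 48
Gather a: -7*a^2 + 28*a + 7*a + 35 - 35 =-7*a^2 + 35*a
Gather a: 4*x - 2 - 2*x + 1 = 2*x - 1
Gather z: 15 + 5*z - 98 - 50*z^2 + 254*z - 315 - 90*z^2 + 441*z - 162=-140*z^2 + 700*z - 560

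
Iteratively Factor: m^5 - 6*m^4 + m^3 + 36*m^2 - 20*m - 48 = (m - 4)*(m^4 - 2*m^3 - 7*m^2 + 8*m + 12) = (m - 4)*(m - 2)*(m^3 - 7*m - 6) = (m - 4)*(m - 3)*(m - 2)*(m^2 + 3*m + 2) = (m - 4)*(m - 3)*(m - 2)*(m + 2)*(m + 1)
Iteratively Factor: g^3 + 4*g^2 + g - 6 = (g + 3)*(g^2 + g - 2) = (g - 1)*(g + 3)*(g + 2)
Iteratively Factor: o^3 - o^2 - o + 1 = (o - 1)*(o^2 - 1) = (o - 1)^2*(o + 1)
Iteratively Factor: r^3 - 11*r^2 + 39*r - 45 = (r - 3)*(r^2 - 8*r + 15) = (r - 3)^2*(r - 5)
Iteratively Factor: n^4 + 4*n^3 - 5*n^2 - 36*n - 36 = (n + 3)*(n^3 + n^2 - 8*n - 12) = (n + 2)*(n + 3)*(n^2 - n - 6) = (n - 3)*(n + 2)*(n + 3)*(n + 2)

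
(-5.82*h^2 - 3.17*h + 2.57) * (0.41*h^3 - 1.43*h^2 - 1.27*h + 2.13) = -2.3862*h^5 + 7.0229*h^4 + 12.9782*h^3 - 12.0458*h^2 - 10.016*h + 5.4741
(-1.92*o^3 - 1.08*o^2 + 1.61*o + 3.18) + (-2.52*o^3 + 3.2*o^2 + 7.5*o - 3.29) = -4.44*o^3 + 2.12*o^2 + 9.11*o - 0.11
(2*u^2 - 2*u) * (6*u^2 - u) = 12*u^4 - 14*u^3 + 2*u^2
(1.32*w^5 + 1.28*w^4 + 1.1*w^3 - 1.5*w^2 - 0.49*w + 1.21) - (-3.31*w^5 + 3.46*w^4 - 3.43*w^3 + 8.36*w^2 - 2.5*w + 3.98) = 4.63*w^5 - 2.18*w^4 + 4.53*w^3 - 9.86*w^2 + 2.01*w - 2.77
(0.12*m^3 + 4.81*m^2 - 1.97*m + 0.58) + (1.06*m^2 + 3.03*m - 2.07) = 0.12*m^3 + 5.87*m^2 + 1.06*m - 1.49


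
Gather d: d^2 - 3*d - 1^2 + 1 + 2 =d^2 - 3*d + 2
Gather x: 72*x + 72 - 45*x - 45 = 27*x + 27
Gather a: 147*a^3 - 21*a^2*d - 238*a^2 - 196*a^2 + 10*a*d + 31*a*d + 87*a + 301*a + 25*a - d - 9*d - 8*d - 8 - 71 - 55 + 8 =147*a^3 + a^2*(-21*d - 434) + a*(41*d + 413) - 18*d - 126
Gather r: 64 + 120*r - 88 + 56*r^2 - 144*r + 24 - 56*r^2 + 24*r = 0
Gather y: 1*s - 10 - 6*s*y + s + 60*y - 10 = 2*s + y*(60 - 6*s) - 20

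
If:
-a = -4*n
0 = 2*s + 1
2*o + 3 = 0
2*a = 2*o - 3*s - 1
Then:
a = -5/4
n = -5/16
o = -3/2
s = -1/2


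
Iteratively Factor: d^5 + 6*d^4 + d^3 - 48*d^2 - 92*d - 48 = (d + 2)*(d^4 + 4*d^3 - 7*d^2 - 34*d - 24) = (d - 3)*(d + 2)*(d^3 + 7*d^2 + 14*d + 8) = (d - 3)*(d + 2)*(d + 4)*(d^2 + 3*d + 2) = (d - 3)*(d + 1)*(d + 2)*(d + 4)*(d + 2)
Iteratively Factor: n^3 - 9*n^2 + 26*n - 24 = (n - 2)*(n^2 - 7*n + 12) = (n - 3)*(n - 2)*(n - 4)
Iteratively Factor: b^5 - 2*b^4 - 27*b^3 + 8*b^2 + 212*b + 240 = (b - 4)*(b^4 + 2*b^3 - 19*b^2 - 68*b - 60) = (b - 4)*(b + 2)*(b^3 - 19*b - 30) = (b - 4)*(b + 2)^2*(b^2 - 2*b - 15) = (b - 5)*(b - 4)*(b + 2)^2*(b + 3)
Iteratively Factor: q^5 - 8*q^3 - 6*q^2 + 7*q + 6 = (q + 2)*(q^4 - 2*q^3 - 4*q^2 + 2*q + 3) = (q + 1)*(q + 2)*(q^3 - 3*q^2 - q + 3) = (q - 1)*(q + 1)*(q + 2)*(q^2 - 2*q - 3) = (q - 1)*(q + 1)^2*(q + 2)*(q - 3)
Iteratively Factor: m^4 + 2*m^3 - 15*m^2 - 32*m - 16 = (m + 4)*(m^3 - 2*m^2 - 7*m - 4) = (m + 1)*(m + 4)*(m^2 - 3*m - 4) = (m - 4)*(m + 1)*(m + 4)*(m + 1)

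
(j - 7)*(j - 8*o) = j^2 - 8*j*o - 7*j + 56*o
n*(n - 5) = n^2 - 5*n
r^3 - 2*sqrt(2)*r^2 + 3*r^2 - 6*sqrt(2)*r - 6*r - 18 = (r + 3)*(r - 3*sqrt(2))*(r + sqrt(2))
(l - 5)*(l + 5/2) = l^2 - 5*l/2 - 25/2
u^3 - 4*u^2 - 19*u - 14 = (u - 7)*(u + 1)*(u + 2)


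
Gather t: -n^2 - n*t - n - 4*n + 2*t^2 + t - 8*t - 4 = -n^2 - 5*n + 2*t^2 + t*(-n - 7) - 4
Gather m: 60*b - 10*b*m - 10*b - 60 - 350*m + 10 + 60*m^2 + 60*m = 50*b + 60*m^2 + m*(-10*b - 290) - 50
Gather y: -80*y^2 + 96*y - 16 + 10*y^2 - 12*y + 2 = -70*y^2 + 84*y - 14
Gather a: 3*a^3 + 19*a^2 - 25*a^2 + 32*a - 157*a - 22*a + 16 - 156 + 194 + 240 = 3*a^3 - 6*a^2 - 147*a + 294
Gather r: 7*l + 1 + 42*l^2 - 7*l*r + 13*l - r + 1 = 42*l^2 + 20*l + r*(-7*l - 1) + 2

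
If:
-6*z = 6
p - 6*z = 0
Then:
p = -6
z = -1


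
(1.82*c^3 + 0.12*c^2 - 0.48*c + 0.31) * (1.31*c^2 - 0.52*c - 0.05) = 2.3842*c^5 - 0.7892*c^4 - 0.7822*c^3 + 0.6497*c^2 - 0.1372*c - 0.0155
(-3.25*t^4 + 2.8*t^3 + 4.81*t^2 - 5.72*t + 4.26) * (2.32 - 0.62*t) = 2.015*t^5 - 9.276*t^4 + 3.5138*t^3 + 14.7056*t^2 - 15.9116*t + 9.8832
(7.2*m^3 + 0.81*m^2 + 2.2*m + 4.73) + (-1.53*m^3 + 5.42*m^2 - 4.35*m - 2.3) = 5.67*m^3 + 6.23*m^2 - 2.15*m + 2.43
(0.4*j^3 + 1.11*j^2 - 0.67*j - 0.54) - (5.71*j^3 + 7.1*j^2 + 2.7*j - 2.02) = -5.31*j^3 - 5.99*j^2 - 3.37*j + 1.48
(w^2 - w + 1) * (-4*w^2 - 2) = -4*w^4 + 4*w^3 - 6*w^2 + 2*w - 2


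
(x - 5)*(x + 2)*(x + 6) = x^3 + 3*x^2 - 28*x - 60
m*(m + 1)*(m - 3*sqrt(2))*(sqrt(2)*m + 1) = sqrt(2)*m^4 - 5*m^3 + sqrt(2)*m^3 - 5*m^2 - 3*sqrt(2)*m^2 - 3*sqrt(2)*m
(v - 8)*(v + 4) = v^2 - 4*v - 32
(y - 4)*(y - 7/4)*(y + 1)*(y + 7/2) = y^4 - 5*y^3/4 - 123*y^2/8 + 91*y/8 + 49/2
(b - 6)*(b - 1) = b^2 - 7*b + 6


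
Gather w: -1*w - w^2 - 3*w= -w^2 - 4*w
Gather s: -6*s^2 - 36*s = -6*s^2 - 36*s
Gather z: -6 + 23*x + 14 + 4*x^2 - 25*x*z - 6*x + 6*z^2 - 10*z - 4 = 4*x^2 + 17*x + 6*z^2 + z*(-25*x - 10) + 4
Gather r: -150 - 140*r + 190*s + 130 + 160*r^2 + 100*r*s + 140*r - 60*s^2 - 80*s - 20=160*r^2 + 100*r*s - 60*s^2 + 110*s - 40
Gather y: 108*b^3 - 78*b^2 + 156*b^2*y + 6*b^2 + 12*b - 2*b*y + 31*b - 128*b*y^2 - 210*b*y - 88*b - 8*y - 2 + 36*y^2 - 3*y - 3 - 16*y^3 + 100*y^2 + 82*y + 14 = 108*b^3 - 72*b^2 - 45*b - 16*y^3 + y^2*(136 - 128*b) + y*(156*b^2 - 212*b + 71) + 9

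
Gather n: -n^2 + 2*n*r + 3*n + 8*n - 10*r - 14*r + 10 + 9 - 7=-n^2 + n*(2*r + 11) - 24*r + 12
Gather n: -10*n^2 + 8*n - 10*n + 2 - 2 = -10*n^2 - 2*n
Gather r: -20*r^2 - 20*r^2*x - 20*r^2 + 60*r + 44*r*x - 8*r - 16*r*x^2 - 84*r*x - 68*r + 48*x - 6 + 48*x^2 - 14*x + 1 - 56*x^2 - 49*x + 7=r^2*(-20*x - 40) + r*(-16*x^2 - 40*x - 16) - 8*x^2 - 15*x + 2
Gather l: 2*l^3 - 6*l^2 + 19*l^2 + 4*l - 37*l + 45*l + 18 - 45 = 2*l^3 + 13*l^2 + 12*l - 27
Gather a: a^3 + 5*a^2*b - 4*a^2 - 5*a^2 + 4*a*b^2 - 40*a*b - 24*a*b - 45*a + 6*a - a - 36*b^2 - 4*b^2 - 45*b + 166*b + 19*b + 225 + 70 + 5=a^3 + a^2*(5*b - 9) + a*(4*b^2 - 64*b - 40) - 40*b^2 + 140*b + 300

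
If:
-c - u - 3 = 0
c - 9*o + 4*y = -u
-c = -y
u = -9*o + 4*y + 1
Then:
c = -7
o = -31/9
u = 4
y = -7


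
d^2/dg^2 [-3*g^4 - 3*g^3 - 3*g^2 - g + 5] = -36*g^2 - 18*g - 6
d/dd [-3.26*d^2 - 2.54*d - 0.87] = -6.52*d - 2.54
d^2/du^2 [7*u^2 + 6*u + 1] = 14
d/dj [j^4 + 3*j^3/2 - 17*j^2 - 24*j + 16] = 4*j^3 + 9*j^2/2 - 34*j - 24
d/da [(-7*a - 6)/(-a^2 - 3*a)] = (-7*a^2 - 12*a - 18)/(a^2*(a^2 + 6*a + 9))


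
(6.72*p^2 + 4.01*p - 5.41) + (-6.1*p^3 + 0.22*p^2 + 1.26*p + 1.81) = -6.1*p^3 + 6.94*p^2 + 5.27*p - 3.6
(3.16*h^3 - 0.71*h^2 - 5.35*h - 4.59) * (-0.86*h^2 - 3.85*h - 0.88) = -2.7176*h^5 - 11.5554*h^4 + 4.5537*h^3 + 25.1697*h^2 + 22.3795*h + 4.0392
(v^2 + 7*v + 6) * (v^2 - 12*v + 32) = v^4 - 5*v^3 - 46*v^2 + 152*v + 192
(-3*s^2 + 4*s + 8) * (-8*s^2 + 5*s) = 24*s^4 - 47*s^3 - 44*s^2 + 40*s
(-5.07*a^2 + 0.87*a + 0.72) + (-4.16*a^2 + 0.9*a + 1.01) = -9.23*a^2 + 1.77*a + 1.73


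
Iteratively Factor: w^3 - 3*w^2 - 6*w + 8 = (w + 2)*(w^2 - 5*w + 4) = (w - 1)*(w + 2)*(w - 4)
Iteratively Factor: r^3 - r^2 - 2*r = (r + 1)*(r^2 - 2*r) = r*(r + 1)*(r - 2)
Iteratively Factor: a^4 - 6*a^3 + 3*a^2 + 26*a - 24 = (a + 2)*(a^3 - 8*a^2 + 19*a - 12) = (a - 1)*(a + 2)*(a^2 - 7*a + 12) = (a - 4)*(a - 1)*(a + 2)*(a - 3)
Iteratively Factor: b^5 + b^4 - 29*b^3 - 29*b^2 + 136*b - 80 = (b - 1)*(b^4 + 2*b^3 - 27*b^2 - 56*b + 80) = (b - 1)^2*(b^3 + 3*b^2 - 24*b - 80) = (b - 5)*(b - 1)^2*(b^2 + 8*b + 16) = (b - 5)*(b - 1)^2*(b + 4)*(b + 4)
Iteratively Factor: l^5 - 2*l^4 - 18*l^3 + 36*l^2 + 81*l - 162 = (l - 3)*(l^4 + l^3 - 15*l^2 - 9*l + 54) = (l - 3)*(l - 2)*(l^3 + 3*l^2 - 9*l - 27) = (l - 3)^2*(l - 2)*(l^2 + 6*l + 9) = (l - 3)^2*(l - 2)*(l + 3)*(l + 3)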